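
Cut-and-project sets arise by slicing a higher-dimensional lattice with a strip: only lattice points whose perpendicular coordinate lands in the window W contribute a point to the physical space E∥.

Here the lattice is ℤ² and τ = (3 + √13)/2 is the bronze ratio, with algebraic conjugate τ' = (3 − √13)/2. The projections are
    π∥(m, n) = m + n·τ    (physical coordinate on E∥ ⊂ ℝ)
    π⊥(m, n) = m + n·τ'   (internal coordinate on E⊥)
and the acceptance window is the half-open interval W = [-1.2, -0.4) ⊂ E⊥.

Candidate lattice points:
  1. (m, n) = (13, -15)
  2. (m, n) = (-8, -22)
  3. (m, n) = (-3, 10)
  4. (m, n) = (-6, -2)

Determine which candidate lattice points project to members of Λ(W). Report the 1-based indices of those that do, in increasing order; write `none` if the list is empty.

Numerically τ ≈ 3.30278 and τ' = −1/τ ≈ -0.30278.
candidate 1: (m,n)=(13,-15) → π∥ = 13-15·τ ≈ -36.54163, π⊥ = 13-15·τ' ≈ 17.54163 ∉ [-1.2, -0.4) ⇒ out
candidate 2: (m,n)=(-8,-22) → π∥ = -8-22·τ ≈ -80.66106, π⊥ = -8-22·τ' ≈ -1.33894 ∉ [-1.2, -0.4) ⇒ out
candidate 3: (m,n)=(-3,10) → π∥ = -3+10·τ ≈ 30.02776, π⊥ = -3+10·τ' ≈ -6.02776 ∉ [-1.2, -0.4) ⇒ out
candidate 4: (m,n)=(-6,-2) → π∥ = -6-2·τ ≈ -12.60555, π⊥ = -6-2·τ' ≈ -5.39445 ∉ [-1.2, -0.4) ⇒ out

none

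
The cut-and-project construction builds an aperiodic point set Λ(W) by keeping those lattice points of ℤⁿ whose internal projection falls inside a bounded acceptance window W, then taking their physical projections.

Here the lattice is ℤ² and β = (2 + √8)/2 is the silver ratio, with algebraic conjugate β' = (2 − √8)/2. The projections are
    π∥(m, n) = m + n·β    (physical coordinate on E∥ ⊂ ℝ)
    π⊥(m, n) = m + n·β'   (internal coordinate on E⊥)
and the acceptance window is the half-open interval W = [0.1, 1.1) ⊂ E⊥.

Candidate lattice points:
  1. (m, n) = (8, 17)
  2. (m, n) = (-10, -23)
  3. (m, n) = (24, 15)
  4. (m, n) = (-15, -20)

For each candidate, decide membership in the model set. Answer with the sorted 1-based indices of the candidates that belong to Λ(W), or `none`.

1

β' = (2−√8)/2 ≈ -0.41421.
#1 (8,17): internal coord 8 + (17)·β' = +0.95837; +0.95837 ∈ [0.1, 1.1) → IN Λ
#2 (-10,-23): internal coord -10 + (-23)·β' = -0.47309; -0.47309 ∉ [0.1, 1.1) → out
#3 (24,15): internal coord 24 + (15)·β' = +17.78680; +17.78680 ∉ [0.1, 1.1) → out
#4 (-15,-20): internal coord -15 + (-20)·β' = -6.71573; -6.71573 ∉ [0.1, 1.1) → out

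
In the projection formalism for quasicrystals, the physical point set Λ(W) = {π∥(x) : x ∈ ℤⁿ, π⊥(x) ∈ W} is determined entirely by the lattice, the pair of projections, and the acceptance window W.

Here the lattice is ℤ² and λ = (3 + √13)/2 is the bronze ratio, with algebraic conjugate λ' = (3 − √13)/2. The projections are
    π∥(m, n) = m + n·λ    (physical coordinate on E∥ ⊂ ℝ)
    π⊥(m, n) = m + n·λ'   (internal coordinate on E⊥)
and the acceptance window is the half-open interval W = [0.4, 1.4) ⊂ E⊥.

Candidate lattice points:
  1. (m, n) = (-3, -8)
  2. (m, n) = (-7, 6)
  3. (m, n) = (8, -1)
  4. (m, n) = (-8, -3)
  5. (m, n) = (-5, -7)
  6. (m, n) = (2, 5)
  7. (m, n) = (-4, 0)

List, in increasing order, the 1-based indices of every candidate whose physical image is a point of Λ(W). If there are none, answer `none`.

6

Numerically λ ≈ 3.3028 and λ' = −1/λ ≈ -0.3028.
[1] lift (-3,-8): star map gives -0.5778; window check 0.4 ≤ -0.5778 < 1.4 is false → out
[2] lift (-7,6): star map gives -8.8167; window check 0.4 ≤ -8.8167 < 1.4 is false → out
[3] lift (8,-1): star map gives 8.3028; window check 0.4 ≤ 8.3028 < 1.4 is false → out
[4] lift (-8,-3): star map gives -7.0917; window check 0.4 ≤ -7.0917 < 1.4 is false → out
[5] lift (-5,-7): star map gives -2.8806; window check 0.4 ≤ -2.8806 < 1.4 is false → out
[6] lift (2,5): star map gives 0.4861; window check 0.4 ≤ 0.4861 < 1.4 is true → IN Λ
[7] lift (-4,0): star map gives -4.0000; window check 0.4 ≤ -4.0000 < 1.4 is false → out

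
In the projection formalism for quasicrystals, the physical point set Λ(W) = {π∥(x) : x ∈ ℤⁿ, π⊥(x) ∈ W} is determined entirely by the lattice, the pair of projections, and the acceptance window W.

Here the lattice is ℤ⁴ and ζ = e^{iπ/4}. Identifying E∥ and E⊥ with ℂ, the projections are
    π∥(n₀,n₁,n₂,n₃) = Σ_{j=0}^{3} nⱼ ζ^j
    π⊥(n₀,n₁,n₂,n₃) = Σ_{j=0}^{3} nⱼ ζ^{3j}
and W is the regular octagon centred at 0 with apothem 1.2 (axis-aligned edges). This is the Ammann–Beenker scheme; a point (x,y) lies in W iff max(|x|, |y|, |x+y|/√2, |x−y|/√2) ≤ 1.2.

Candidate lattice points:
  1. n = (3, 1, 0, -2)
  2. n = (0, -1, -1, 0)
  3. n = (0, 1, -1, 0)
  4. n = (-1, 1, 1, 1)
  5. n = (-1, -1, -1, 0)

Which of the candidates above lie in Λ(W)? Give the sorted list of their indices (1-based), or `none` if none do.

1, 2, 4, 5

Internal map: ζ^{3j} for j=0..3 gives (1,0), (−√2/2,√2/2), (0,−1), (√2/2,√2/2).
candidate 1: n = (3, 1, 0, -2) → π⊥ ≈ (+0.878680, -0.707107); max(|x|,|y|,|x±y|/√2) = 1.121320 ≤ 1.2 ⇒ ∈ W
candidate 2: n = (0, -1, -1, 0) → π⊥ ≈ (+0.707107, +0.292893); max(|x|,|y|,|x±y|/√2) = 0.707107 ≤ 1.2 ⇒ ∈ W
candidate 3: n = (0, 1, -1, 0) → π⊥ ≈ (-0.707107, +1.707107); max(|x|,|y|,|x±y|/√2) = 1.707107 > 1.2 ⇒ ∉ W
candidate 4: n = (-1, 1, 1, 1) → π⊥ ≈ (-1.000000, +0.414214); max(|x|,|y|,|x±y|/√2) = 1.000000 ≤ 1.2 ⇒ ∈ W
candidate 5: n = (-1, -1, -1, 0) → π⊥ ≈ (-0.292893, +0.292893); max(|x|,|y|,|x±y|/√2) = 0.414214 ≤ 1.2 ⇒ ∈ W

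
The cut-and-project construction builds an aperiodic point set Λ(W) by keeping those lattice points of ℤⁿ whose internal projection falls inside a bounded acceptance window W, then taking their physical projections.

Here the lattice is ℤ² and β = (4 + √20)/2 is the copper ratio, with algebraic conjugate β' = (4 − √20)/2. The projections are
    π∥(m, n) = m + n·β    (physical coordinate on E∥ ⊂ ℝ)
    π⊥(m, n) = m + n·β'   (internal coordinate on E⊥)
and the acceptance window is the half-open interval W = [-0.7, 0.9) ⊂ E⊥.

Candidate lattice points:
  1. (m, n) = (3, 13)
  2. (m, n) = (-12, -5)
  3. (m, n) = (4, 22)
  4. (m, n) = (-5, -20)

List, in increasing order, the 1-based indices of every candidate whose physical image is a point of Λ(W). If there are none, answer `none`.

Compute β' = (4−√20)/2 = -0.2361, so π⊥(m,n) = m -0.2361·n.
#1 (3,13): internal coord 3 + (13)·β' = -0.0689; -0.0689 ∈ [-0.7, 0.9) → IN Λ
#2 (-12,-5): internal coord -12 + (-5)·β' = -10.8197; -10.8197 ∉ [-0.7, 0.9) → out
#3 (4,22): internal coord 4 + (22)·β' = -1.1935; -1.1935 ∉ [-0.7, 0.9) → out
#4 (-5,-20): internal coord -5 + (-20)·β' = -0.2786; -0.2786 ∈ [-0.7, 0.9) → IN Λ

1, 4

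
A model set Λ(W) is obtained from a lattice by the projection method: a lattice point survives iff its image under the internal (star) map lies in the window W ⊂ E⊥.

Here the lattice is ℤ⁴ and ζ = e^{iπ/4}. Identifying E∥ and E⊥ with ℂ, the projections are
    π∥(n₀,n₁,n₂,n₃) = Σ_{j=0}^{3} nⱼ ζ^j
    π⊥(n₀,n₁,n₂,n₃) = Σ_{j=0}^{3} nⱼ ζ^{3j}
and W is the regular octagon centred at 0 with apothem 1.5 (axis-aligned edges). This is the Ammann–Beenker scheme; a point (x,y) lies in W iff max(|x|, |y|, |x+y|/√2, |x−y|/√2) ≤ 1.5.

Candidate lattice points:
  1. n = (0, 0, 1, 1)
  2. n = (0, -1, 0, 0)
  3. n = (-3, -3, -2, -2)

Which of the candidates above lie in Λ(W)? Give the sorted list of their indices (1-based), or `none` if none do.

1, 2

With ζ = e^{iπ/4} the internal vectors are ζ^0,ζ^3,ζ^6,ζ^9.
#1 (0, 0, 1, 1): internal (0.70711, -0.29289); octagon support 0.70711 vs apothem 1.5 → ∈ W
#2 (0, -1, 0, 0): internal (0.70711, -0.70711); octagon support 1.00000 vs apothem 1.5 → ∈ W
#3 (-3, -3, -2, -2): internal (-2.29289, -1.53553); octagon support 2.70711 vs apothem 1.5 → ∉ W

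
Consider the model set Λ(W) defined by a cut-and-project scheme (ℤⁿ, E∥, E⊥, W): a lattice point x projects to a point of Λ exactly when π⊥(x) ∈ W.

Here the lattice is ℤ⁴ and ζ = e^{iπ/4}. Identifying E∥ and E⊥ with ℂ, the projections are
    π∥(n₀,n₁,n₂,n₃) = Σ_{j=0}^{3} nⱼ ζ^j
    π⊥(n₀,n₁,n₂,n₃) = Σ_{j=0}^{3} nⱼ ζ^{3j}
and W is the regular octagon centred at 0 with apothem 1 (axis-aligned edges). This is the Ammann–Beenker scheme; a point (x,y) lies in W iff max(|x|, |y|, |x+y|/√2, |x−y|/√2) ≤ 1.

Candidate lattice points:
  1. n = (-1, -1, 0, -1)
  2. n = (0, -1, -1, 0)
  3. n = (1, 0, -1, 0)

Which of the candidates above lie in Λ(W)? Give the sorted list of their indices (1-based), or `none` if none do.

π⊥(n) = n₀ + n₁ζ³ + n₂ζ⁶ + n₃ζ⁹ where ζ = e^{iπ/4}.
candidate 1: n = (-1, -1, 0, -1) → π⊥ ≈ (-1.0000, -1.4142); max(|x|,|y|,|x±y|/√2) = 1.7071 > 1 ⇒ ∉ W
candidate 2: n = (0, -1, -1, 0) → π⊥ ≈ (+0.7071, +0.2929); max(|x|,|y|,|x±y|/√2) = 0.7071 ≤ 1 ⇒ ∈ W
candidate 3: n = (1, 0, -1, 0) → π⊥ ≈ (+1.0000, +1.0000); max(|x|,|y|,|x±y|/√2) = 1.4142 > 1 ⇒ ∉ W

2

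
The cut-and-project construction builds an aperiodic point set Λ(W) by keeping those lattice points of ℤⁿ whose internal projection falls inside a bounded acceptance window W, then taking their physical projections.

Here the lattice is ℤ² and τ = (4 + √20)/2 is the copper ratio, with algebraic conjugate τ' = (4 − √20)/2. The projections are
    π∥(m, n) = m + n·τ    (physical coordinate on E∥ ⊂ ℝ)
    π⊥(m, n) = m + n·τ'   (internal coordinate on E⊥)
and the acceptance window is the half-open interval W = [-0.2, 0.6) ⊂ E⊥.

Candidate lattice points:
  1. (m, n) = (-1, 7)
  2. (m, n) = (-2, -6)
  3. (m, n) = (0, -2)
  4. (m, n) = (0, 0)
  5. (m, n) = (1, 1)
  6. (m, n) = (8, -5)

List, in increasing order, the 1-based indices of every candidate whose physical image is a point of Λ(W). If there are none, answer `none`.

3, 4

τ' = (4−√20)/2 ≈ -0.236068.
[1] lift (-1,7): star map gives -2.652476; window check -0.2 ≤ -2.652476 < 0.6 is false → out
[2] lift (-2,-6): star map gives -0.583592; window check -0.2 ≤ -0.583592 < 0.6 is false → out
[3] lift (0,-2): star map gives 0.472136; window check -0.2 ≤ 0.472136 < 0.6 is true → IN Λ
[4] lift (0,0): star map gives 0.000000; window check -0.2 ≤ 0.000000 < 0.6 is true → IN Λ
[5] lift (1,1): star map gives 0.763932; window check -0.2 ≤ 0.763932 < 0.6 is false → out
[6] lift (8,-5): star map gives 9.180340; window check -0.2 ≤ 9.180340 < 0.6 is false → out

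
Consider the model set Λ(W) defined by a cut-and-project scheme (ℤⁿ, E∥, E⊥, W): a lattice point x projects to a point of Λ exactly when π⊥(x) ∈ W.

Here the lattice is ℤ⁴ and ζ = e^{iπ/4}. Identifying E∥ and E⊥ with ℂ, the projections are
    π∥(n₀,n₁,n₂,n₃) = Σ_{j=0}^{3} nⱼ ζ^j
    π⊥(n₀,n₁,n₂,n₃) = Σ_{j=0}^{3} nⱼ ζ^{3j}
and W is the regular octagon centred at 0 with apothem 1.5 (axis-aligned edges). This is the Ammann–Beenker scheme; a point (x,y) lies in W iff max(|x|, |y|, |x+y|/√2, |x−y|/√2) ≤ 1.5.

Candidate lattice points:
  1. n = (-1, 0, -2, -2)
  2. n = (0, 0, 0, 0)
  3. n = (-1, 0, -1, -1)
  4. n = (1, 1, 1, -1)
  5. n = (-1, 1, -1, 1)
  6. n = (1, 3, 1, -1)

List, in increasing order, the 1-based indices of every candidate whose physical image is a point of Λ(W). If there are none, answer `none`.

With ζ = e^{iπ/4} the internal vectors are ζ^0,ζ^3,ζ^6,ζ^9.
candidate 1: n = (-1, 0, -2, -2) → π⊥ ≈ (-2.4142, +0.5858); max(|x|,|y|,|x±y|/√2) = 2.4142 > 1.5 ⇒ ∉ W
candidate 2: n = (0, 0, 0, 0) → π⊥ ≈ (+0.0000, +0.0000); max(|x|,|y|,|x±y|/√2) = 0.0000 ≤ 1.5 ⇒ ∈ W
candidate 3: n = (-1, 0, -1, -1) → π⊥ ≈ (-1.7071, +0.2929); max(|x|,|y|,|x±y|/√2) = 1.7071 > 1.5 ⇒ ∉ W
candidate 4: n = (1, 1, 1, -1) → π⊥ ≈ (-0.4142, -1.0000); max(|x|,|y|,|x±y|/√2) = 1.0000 ≤ 1.5 ⇒ ∈ W
candidate 5: n = (-1, 1, -1, 1) → π⊥ ≈ (-1.0000, +2.4142); max(|x|,|y|,|x±y|/√2) = 2.4142 > 1.5 ⇒ ∉ W
candidate 6: n = (1, 3, 1, -1) → π⊥ ≈ (-1.8284, +0.4142); max(|x|,|y|,|x±y|/√2) = 1.8284 > 1.5 ⇒ ∉ W

2, 4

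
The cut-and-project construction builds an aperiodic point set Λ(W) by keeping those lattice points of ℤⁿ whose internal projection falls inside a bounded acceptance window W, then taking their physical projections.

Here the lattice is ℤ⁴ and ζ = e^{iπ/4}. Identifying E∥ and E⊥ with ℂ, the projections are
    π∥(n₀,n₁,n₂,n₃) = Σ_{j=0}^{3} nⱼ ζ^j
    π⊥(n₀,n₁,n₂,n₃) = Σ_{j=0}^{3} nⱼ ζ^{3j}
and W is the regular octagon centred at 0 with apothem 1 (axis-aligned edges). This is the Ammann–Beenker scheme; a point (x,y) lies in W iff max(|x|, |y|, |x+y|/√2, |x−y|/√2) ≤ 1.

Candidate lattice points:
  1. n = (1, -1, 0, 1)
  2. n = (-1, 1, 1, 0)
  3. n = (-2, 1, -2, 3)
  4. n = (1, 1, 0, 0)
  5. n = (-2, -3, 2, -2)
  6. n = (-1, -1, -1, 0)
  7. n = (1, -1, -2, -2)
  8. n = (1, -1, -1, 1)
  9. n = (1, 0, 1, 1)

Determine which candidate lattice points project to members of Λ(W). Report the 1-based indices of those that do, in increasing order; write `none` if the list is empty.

With ζ = e^{iπ/4} the internal vectors are ζ^0,ζ^3,ζ^6,ζ^9.
candidate 1: n = (1, -1, 0, 1) → π⊥ ≈ (+2.414214, +0.000000); max(|x|,|y|,|x±y|/√2) = 2.414214 > 1 ⇒ ∉ W
candidate 2: n = (-1, 1, 1, 0) → π⊥ ≈ (-1.707107, -0.292893); max(|x|,|y|,|x±y|/√2) = 1.707107 > 1 ⇒ ∉ W
candidate 3: n = (-2, 1, -2, 3) → π⊥ ≈ (-0.585786, +4.828427); max(|x|,|y|,|x±y|/√2) = 4.828427 > 1 ⇒ ∉ W
candidate 4: n = (1, 1, 0, 0) → π⊥ ≈ (+0.292893, +0.707107); max(|x|,|y|,|x±y|/√2) = 0.707107 ≤ 1 ⇒ ∈ W
candidate 5: n = (-2, -3, 2, -2) → π⊥ ≈ (-1.292893, -5.535534); max(|x|,|y|,|x±y|/√2) = 5.535534 > 1 ⇒ ∉ W
candidate 6: n = (-1, -1, -1, 0) → π⊥ ≈ (-0.292893, +0.292893); max(|x|,|y|,|x±y|/√2) = 0.414214 ≤ 1 ⇒ ∈ W
candidate 7: n = (1, -1, -2, -2) → π⊥ ≈ (+0.292893, -0.121320); max(|x|,|y|,|x±y|/√2) = 0.292893 ≤ 1 ⇒ ∈ W
candidate 8: n = (1, -1, -1, 1) → π⊥ ≈ (+2.414214, +1.000000); max(|x|,|y|,|x±y|/√2) = 2.414214 > 1 ⇒ ∉ W
candidate 9: n = (1, 0, 1, 1) → π⊥ ≈ (+1.707107, -0.292893); max(|x|,|y|,|x±y|/√2) = 1.707107 > 1 ⇒ ∉ W

4, 6, 7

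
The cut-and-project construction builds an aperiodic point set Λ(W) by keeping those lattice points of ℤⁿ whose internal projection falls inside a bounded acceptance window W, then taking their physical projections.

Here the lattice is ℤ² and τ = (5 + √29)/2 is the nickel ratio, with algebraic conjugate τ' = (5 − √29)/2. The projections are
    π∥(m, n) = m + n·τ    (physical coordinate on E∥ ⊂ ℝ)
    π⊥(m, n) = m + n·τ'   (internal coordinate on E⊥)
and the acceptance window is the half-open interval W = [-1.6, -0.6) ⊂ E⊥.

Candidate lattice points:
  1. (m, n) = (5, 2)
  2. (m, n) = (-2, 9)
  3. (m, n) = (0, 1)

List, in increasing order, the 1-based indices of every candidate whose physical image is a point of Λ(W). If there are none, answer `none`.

Compute τ' = (5−√29)/2 = -0.1926, so π⊥(m,n) = m -0.1926·n.
[1] lift (5,2): star map gives 4.6148; window check -1.6 ≤ 4.6148 < -0.6 is false → out
[2] lift (-2,9): star map gives -3.7332; window check -1.6 ≤ -3.7332 < -0.6 is false → out
[3] lift (0,1): star map gives -0.1926; window check -1.6 ≤ -0.1926 < -0.6 is false → out

none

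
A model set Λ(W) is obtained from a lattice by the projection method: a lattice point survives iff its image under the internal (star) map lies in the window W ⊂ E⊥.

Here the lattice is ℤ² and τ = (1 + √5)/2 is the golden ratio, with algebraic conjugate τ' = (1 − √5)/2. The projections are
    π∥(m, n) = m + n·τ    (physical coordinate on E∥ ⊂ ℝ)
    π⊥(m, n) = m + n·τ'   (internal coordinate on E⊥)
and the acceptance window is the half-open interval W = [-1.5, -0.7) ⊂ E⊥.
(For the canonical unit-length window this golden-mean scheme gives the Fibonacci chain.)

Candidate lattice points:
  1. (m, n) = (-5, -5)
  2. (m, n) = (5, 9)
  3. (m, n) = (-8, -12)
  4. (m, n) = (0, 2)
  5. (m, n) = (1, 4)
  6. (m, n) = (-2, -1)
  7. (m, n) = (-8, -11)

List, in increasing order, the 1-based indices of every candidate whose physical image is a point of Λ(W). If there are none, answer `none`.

4, 5, 6, 7

Compute τ' = (1−√5)/2 = -0.61803, so π⊥(m,n) = m -0.61803·n.
#1 (-5,-5): internal coord -5 + (-5)·τ' = -1.90983; -1.90983 ∉ [-1.5, -0.7) → out
#2 (5,9): internal coord 5 + (9)·τ' = -0.56231; -0.56231 ∉ [-1.5, -0.7) → out
#3 (-8,-12): internal coord -8 + (-12)·τ' = -0.58359; -0.58359 ∉ [-1.5, -0.7) → out
#4 (0,2): internal coord 0 + (2)·τ' = -1.23607; -1.23607 ∈ [-1.5, -0.7) → IN Λ
#5 (1,4): internal coord 1 + (4)·τ' = -1.47214; -1.47214 ∈ [-1.5, -0.7) → IN Λ
#6 (-2,-1): internal coord -2 + (-1)·τ' = -1.38197; -1.38197 ∈ [-1.5, -0.7) → IN Λ
#7 (-8,-11): internal coord -8 + (-11)·τ' = -1.20163; -1.20163 ∈ [-1.5, -0.7) → IN Λ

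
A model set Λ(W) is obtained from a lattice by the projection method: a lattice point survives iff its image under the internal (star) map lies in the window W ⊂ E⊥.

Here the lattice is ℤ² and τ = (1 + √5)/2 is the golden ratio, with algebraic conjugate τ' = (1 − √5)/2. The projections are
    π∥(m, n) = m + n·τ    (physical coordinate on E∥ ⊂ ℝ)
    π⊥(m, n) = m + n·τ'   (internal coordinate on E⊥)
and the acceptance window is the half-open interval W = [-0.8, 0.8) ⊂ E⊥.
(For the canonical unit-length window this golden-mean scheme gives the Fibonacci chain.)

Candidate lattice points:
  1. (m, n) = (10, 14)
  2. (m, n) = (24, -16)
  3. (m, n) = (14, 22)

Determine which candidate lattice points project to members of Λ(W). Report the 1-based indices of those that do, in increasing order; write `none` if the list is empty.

3

Compute τ' = (1−√5)/2 = -0.6180, so π⊥(m,n) = m -0.6180·n.
#1 (10,14): internal coord 10 + (14)·τ' = +1.3475; +1.3475 ∉ [-0.8, 0.8) → out
#2 (24,-16): internal coord 24 + (-16)·τ' = +33.8885; +33.8885 ∉ [-0.8, 0.8) → out
#3 (14,22): internal coord 14 + (22)·τ' = +0.4033; +0.4033 ∈ [-0.8, 0.8) → IN Λ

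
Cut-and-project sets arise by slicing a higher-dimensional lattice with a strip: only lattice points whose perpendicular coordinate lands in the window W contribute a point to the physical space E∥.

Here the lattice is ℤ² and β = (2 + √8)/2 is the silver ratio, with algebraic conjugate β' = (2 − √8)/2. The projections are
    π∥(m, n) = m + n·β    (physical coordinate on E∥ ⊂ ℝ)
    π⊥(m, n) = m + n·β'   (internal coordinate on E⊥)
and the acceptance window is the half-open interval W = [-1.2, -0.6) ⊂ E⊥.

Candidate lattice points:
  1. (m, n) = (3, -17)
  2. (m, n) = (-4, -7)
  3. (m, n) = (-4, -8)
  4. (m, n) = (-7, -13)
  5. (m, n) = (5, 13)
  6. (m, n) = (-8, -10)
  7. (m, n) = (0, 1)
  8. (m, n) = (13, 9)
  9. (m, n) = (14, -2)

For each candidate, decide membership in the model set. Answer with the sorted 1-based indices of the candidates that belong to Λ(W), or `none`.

Compute β' = (2−√8)/2 = -0.414214, so π⊥(m,n) = m -0.414214·n.
[1] lift (3,-17): star map gives 10.041631; window check -1.2 ≤ 10.041631 < -0.6 is false → out
[2] lift (-4,-7): star map gives -1.100505; window check -1.2 ≤ -1.100505 < -0.6 is true → IN Λ
[3] lift (-4,-8): star map gives -0.686292; window check -1.2 ≤ -0.686292 < -0.6 is true → IN Λ
[4] lift (-7,-13): star map gives -1.615224; window check -1.2 ≤ -1.615224 < -0.6 is false → out
[5] lift (5,13): star map gives -0.384776; window check -1.2 ≤ -0.384776 < -0.6 is false → out
[6] lift (-8,-10): star map gives -3.857864; window check -1.2 ≤ -3.857864 < -0.6 is false → out
[7] lift (0,1): star map gives -0.414214; window check -1.2 ≤ -0.414214 < -0.6 is false → out
[8] lift (13,9): star map gives 9.272078; window check -1.2 ≤ 9.272078 < -0.6 is false → out
[9] lift (14,-2): star map gives 14.828427; window check -1.2 ≤ 14.828427 < -0.6 is false → out

2, 3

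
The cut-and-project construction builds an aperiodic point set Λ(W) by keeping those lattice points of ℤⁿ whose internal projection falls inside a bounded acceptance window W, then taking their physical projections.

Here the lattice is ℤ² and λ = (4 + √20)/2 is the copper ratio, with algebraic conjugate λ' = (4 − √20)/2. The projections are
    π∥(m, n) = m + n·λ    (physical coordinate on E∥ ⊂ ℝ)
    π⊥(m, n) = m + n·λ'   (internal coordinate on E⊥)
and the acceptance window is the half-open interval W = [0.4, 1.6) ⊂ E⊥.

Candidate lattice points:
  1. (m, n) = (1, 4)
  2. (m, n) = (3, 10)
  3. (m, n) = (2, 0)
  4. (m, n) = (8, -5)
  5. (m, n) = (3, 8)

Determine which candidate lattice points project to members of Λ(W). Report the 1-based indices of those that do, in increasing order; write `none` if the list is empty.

2, 5

Numerically λ ≈ 4.23607 and λ' = −1/λ ≈ -0.23607.
[1] lift (1,4): star map gives 0.05573; window check 0.4 ≤ 0.05573 < 1.6 is false → out
[2] lift (3,10): star map gives 0.63932; window check 0.4 ≤ 0.63932 < 1.6 is true → IN Λ
[3] lift (2,0): star map gives 2.00000; window check 0.4 ≤ 2.00000 < 1.6 is false → out
[4] lift (8,-5): star map gives 9.18034; window check 0.4 ≤ 9.18034 < 1.6 is false → out
[5] lift (3,8): star map gives 1.11146; window check 0.4 ≤ 1.11146 < 1.6 is true → IN Λ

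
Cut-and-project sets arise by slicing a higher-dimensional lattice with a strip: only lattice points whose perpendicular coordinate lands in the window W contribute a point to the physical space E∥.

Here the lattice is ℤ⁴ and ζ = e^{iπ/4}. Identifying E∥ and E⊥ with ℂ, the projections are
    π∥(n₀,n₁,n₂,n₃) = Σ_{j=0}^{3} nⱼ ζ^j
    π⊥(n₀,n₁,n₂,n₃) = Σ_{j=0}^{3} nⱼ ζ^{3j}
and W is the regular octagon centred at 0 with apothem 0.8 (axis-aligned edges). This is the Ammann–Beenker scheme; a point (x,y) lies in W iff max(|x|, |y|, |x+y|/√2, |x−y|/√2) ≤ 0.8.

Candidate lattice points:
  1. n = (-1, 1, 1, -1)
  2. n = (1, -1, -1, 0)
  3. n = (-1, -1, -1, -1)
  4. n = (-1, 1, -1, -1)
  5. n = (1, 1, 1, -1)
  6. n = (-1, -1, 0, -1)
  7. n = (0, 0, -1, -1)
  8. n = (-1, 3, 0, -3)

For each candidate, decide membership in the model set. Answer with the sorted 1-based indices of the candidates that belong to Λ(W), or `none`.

7

With ζ = e^{iπ/4} the internal vectors are ζ^0,ζ^3,ζ^6,ζ^9.
candidate 1: n = (-1, 1, 1, -1) → π⊥ ≈ (-2.41421, -1.00000); max(|x|,|y|,|x±y|/√2) = 2.41421 > 0.8 ⇒ ∉ W
candidate 2: n = (1, -1, -1, 0) → π⊥ ≈ (+1.70711, +0.29289); max(|x|,|y|,|x±y|/√2) = 1.70711 > 0.8 ⇒ ∉ W
candidate 3: n = (-1, -1, -1, -1) → π⊥ ≈ (-1.00000, -0.41421); max(|x|,|y|,|x±y|/√2) = 1.00000 > 0.8 ⇒ ∉ W
candidate 4: n = (-1, 1, -1, -1) → π⊥ ≈ (-2.41421, +1.00000); max(|x|,|y|,|x±y|/√2) = 2.41421 > 0.8 ⇒ ∉ W
candidate 5: n = (1, 1, 1, -1) → π⊥ ≈ (-0.41421, -1.00000); max(|x|,|y|,|x±y|/√2) = 1.00000 > 0.8 ⇒ ∉ W
candidate 6: n = (-1, -1, 0, -1) → π⊥ ≈ (-1.00000, -1.41421); max(|x|,|y|,|x±y|/√2) = 1.70711 > 0.8 ⇒ ∉ W
candidate 7: n = (0, 0, -1, -1) → π⊥ ≈ (-0.70711, +0.29289); max(|x|,|y|,|x±y|/√2) = 0.70711 ≤ 0.8 ⇒ ∈ W
candidate 8: n = (-1, 3, 0, -3) → π⊥ ≈ (-5.24264, +0.00000); max(|x|,|y|,|x±y|/√2) = 5.24264 > 0.8 ⇒ ∉ W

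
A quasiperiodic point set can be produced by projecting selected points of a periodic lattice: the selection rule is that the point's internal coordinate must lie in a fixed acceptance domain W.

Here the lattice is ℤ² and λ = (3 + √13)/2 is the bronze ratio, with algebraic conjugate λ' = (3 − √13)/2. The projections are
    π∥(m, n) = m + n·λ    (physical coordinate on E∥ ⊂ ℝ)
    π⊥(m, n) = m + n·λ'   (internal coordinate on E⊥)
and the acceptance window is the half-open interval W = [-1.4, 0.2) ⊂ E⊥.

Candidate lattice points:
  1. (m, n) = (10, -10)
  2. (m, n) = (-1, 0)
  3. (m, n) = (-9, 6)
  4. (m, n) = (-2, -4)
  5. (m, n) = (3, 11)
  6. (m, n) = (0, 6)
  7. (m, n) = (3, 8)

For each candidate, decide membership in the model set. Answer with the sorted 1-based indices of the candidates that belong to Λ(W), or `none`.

2, 4, 5

Numerically λ ≈ 3.3028 and λ' = −1/λ ≈ -0.3028.
candidate 1: (m,n)=(10,-10) → π∥ = 10-10·λ ≈ -23.0278, π⊥ = 10-10·λ' ≈ 13.0278 ∉ [-1.4, 0.2) ⇒ out
candidate 2: (m,n)=(-1,0) → π∥ = -1+0·λ ≈ -1.0000, π⊥ = -1+0·λ' ≈ -1.0000 ∈ [-1.4, 0.2) ⇒ IN Λ
candidate 3: (m,n)=(-9,6) → π∥ = -9+6·λ ≈ 10.8167, π⊥ = -9+6·λ' ≈ -10.8167 ∉ [-1.4, 0.2) ⇒ out
candidate 4: (m,n)=(-2,-4) → π∥ = -2-4·λ ≈ -15.2111, π⊥ = -2-4·λ' ≈ -0.7889 ∈ [-1.4, 0.2) ⇒ IN Λ
candidate 5: (m,n)=(3,11) → π∥ = 3+11·λ ≈ 39.3305, π⊥ = 3+11·λ' ≈ -0.3305 ∈ [-1.4, 0.2) ⇒ IN Λ
candidate 6: (m,n)=(0,6) → π∥ = 0+6·λ ≈ 19.8167, π⊥ = 0+6·λ' ≈ -1.8167 ∉ [-1.4, 0.2) ⇒ out
candidate 7: (m,n)=(3,8) → π∥ = 3+8·λ ≈ 29.4222, π⊥ = 3+8·λ' ≈ 0.5778 ∉ [-1.4, 0.2) ⇒ out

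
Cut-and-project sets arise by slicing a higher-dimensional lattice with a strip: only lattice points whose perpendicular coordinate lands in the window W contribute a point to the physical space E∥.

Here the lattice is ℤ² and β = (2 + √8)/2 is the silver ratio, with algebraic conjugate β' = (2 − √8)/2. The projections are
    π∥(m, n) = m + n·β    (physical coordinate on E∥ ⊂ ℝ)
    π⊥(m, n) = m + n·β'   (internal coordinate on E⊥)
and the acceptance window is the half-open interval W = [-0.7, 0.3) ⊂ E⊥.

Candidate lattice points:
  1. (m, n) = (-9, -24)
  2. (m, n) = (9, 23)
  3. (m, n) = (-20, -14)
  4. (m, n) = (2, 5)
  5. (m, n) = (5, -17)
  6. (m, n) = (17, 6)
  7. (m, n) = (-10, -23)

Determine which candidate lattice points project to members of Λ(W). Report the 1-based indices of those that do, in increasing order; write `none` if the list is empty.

β' = (2−√8)/2 ≈ -0.4142.
candidate 1: (m,n)=(-9,-24) → π∥ = -9-24·β ≈ -66.9411, π⊥ = -9-24·β' ≈ 0.9411 ∉ [-0.7, 0.3) ⇒ out
candidate 2: (m,n)=(9,23) → π∥ = 9+23·β ≈ 64.5269, π⊥ = 9+23·β' ≈ -0.5269 ∈ [-0.7, 0.3) ⇒ IN Λ
candidate 3: (m,n)=(-20,-14) → π∥ = -20-14·β ≈ -53.7990, π⊥ = -20-14·β' ≈ -14.2010 ∉ [-0.7, 0.3) ⇒ out
candidate 4: (m,n)=(2,5) → π∥ = 2+5·β ≈ 14.0711, π⊥ = 2+5·β' ≈ -0.0711 ∈ [-0.7, 0.3) ⇒ IN Λ
candidate 5: (m,n)=(5,-17) → π∥ = 5-17·β ≈ -36.0416, π⊥ = 5-17·β' ≈ 12.0416 ∉ [-0.7, 0.3) ⇒ out
candidate 6: (m,n)=(17,6) → π∥ = 17+6·β ≈ 31.4853, π⊥ = 17+6·β' ≈ 14.5147 ∉ [-0.7, 0.3) ⇒ out
candidate 7: (m,n)=(-10,-23) → π∥ = -10-23·β ≈ -65.5269, π⊥ = -10-23·β' ≈ -0.4731 ∈ [-0.7, 0.3) ⇒ IN Λ

2, 4, 7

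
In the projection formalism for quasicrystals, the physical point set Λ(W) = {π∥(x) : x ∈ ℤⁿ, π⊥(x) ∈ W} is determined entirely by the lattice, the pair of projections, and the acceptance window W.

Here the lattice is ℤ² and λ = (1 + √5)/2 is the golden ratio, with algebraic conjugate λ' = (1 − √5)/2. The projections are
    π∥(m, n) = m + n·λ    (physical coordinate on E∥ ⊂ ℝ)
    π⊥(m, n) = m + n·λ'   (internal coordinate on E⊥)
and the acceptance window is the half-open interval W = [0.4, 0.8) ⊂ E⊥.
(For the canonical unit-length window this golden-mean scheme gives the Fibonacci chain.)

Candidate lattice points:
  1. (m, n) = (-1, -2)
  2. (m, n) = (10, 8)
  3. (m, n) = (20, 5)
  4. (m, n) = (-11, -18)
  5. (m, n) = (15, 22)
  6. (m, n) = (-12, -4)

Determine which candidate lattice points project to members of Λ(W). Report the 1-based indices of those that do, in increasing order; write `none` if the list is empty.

λ' = (1−√5)/2 ≈ -0.618034.
[1] lift (-1,-2): star map gives 0.236068; window check 0.4 ≤ 0.236068 < 0.8 is false → out
[2] lift (10,8): star map gives 5.055728; window check 0.4 ≤ 5.055728 < 0.8 is false → out
[3] lift (20,5): star map gives 16.909830; window check 0.4 ≤ 16.909830 < 0.8 is false → out
[4] lift (-11,-18): star map gives 0.124612; window check 0.4 ≤ 0.124612 < 0.8 is false → out
[5] lift (15,22): star map gives 1.403252; window check 0.4 ≤ 1.403252 < 0.8 is false → out
[6] lift (-12,-4): star map gives -9.527864; window check 0.4 ≤ -9.527864 < 0.8 is false → out

none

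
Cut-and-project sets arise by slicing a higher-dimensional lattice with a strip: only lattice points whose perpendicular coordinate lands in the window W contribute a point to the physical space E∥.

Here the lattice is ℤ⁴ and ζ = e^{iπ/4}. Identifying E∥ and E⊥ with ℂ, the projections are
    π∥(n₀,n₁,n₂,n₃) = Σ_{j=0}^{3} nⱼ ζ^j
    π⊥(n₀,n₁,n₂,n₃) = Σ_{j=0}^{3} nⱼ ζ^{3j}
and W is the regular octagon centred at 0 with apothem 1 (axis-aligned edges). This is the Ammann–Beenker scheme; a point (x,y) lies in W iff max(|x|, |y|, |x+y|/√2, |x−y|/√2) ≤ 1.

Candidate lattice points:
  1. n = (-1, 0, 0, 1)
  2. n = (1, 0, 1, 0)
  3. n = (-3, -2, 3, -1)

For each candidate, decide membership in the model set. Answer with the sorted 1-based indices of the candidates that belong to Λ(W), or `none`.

With ζ = e^{iπ/4} the internal vectors are ζ^0,ζ^3,ζ^6,ζ^9.
candidate 1: n = (-1, 0, 0, 1) → π⊥ ≈ (-0.2929, +0.7071); max(|x|,|y|,|x±y|/√2) = 0.7071 ≤ 1 ⇒ ∈ W
candidate 2: n = (1, 0, 1, 0) → π⊥ ≈ (+1.0000, -1.0000); max(|x|,|y|,|x±y|/√2) = 1.4142 > 1 ⇒ ∉ W
candidate 3: n = (-3, -2, 3, -1) → π⊥ ≈ (-2.2929, -5.1213); max(|x|,|y|,|x±y|/√2) = 5.2426 > 1 ⇒ ∉ W

1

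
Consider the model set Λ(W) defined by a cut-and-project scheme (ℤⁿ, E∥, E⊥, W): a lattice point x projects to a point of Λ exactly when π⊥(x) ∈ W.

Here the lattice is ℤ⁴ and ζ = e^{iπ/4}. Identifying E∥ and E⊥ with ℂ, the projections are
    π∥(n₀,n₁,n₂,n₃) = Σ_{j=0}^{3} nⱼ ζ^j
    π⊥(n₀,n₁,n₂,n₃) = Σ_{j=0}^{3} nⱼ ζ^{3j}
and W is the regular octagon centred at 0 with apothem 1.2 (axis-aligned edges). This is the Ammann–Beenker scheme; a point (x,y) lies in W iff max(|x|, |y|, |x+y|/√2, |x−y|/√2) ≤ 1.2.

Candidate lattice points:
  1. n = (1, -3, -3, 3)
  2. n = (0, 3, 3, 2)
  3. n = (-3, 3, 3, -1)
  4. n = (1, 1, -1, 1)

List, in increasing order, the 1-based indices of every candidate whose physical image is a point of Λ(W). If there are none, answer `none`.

2

Internal map: ζ^{3j} for j=0..3 gives (1,0), (−√2/2,√2/2), (0,−1), (√2/2,√2/2).
candidate 1: n = (1, -3, -3, 3) → π⊥ ≈ (+5.2426, +3.0000); max(|x|,|y|,|x±y|/√2) = 5.8284 > 1.2 ⇒ ∉ W
candidate 2: n = (0, 3, 3, 2) → π⊥ ≈ (-0.7071, +0.5355); max(|x|,|y|,|x±y|/√2) = 0.8787 ≤ 1.2 ⇒ ∈ W
candidate 3: n = (-3, 3, 3, -1) → π⊥ ≈ (-5.8284, -1.5858); max(|x|,|y|,|x±y|/√2) = 5.8284 > 1.2 ⇒ ∉ W
candidate 4: n = (1, 1, -1, 1) → π⊥ ≈ (+1.0000, +2.4142); max(|x|,|y|,|x±y|/√2) = 2.4142 > 1.2 ⇒ ∉ W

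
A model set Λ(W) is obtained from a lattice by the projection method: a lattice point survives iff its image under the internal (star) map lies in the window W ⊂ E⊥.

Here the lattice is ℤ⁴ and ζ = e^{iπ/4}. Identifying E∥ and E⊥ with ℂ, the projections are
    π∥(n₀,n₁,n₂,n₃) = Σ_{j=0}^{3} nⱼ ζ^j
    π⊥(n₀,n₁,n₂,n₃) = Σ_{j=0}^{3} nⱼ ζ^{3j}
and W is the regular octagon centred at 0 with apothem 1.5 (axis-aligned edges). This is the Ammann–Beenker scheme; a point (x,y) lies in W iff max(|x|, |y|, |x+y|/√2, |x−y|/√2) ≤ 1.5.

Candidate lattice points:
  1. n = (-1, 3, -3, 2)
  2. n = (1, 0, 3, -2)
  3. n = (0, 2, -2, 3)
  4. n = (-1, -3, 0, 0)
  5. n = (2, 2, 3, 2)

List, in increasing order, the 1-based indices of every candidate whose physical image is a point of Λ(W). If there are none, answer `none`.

π⊥(n) = n₀ + n₁ζ³ + n₂ζ⁶ + n₃ζ⁹ where ζ = e^{iπ/4}.
#1 (-1, 3, -3, 2): internal (-1.70711, 6.53553); octagon support 6.53553 vs apothem 1.5 → ∉ W
#2 (1, 0, 3, -2): internal (-0.41421, -4.41421); octagon support 4.41421 vs apothem 1.5 → ∉ W
#3 (0, 2, -2, 3): internal (0.70711, 5.53553); octagon support 5.53553 vs apothem 1.5 → ∉ W
#4 (-1, -3, 0, 0): internal (1.12132, -2.12132); octagon support 2.29289 vs apothem 1.5 → ∉ W
#5 (2, 2, 3, 2): internal (2.00000, -0.17157); octagon support 2.00000 vs apothem 1.5 → ∉ W

none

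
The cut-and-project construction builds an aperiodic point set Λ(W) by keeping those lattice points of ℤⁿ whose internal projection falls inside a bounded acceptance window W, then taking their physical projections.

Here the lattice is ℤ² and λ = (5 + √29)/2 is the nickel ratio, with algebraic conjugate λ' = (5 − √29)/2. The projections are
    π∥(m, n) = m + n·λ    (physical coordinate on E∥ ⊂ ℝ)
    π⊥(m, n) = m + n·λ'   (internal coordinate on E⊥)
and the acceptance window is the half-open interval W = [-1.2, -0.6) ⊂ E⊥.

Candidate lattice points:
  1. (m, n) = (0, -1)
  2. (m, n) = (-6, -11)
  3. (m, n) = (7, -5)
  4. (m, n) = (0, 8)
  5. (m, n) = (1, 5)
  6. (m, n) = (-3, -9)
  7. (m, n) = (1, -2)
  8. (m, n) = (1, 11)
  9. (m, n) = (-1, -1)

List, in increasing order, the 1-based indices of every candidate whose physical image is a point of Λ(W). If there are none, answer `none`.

λ' = (5−√29)/2 ≈ -0.1926.
candidate 1: (m,n)=(0,-1) → π∥ = 0-1·λ ≈ -5.1926, π⊥ = 0-1·λ' ≈ 0.1926 ∉ [-1.2, -0.6) ⇒ out
candidate 2: (m,n)=(-6,-11) → π∥ = -6-11·λ ≈ -63.1184, π⊥ = -6-11·λ' ≈ -3.8816 ∉ [-1.2, -0.6) ⇒ out
candidate 3: (m,n)=(7,-5) → π∥ = 7-5·λ ≈ -18.9629, π⊥ = 7-5·λ' ≈ 7.9629 ∉ [-1.2, -0.6) ⇒ out
candidate 4: (m,n)=(0,8) → π∥ = 0+8·λ ≈ 41.5407, π⊥ = 0+8·λ' ≈ -1.5407 ∉ [-1.2, -0.6) ⇒ out
candidate 5: (m,n)=(1,5) → π∥ = 1+5·λ ≈ 26.9629, π⊥ = 1+5·λ' ≈ 0.0371 ∉ [-1.2, -0.6) ⇒ out
candidate 6: (m,n)=(-3,-9) → π∥ = -3-9·λ ≈ -49.7332, π⊥ = -3-9·λ' ≈ -1.2668 ∉ [-1.2, -0.6) ⇒ out
candidate 7: (m,n)=(1,-2) → π∥ = 1-2·λ ≈ -9.3852, π⊥ = 1-2·λ' ≈ 1.3852 ∉ [-1.2, -0.6) ⇒ out
candidate 8: (m,n)=(1,11) → π∥ = 1+11·λ ≈ 58.1184, π⊥ = 1+11·λ' ≈ -1.1184 ∈ [-1.2, -0.6) ⇒ IN Λ
candidate 9: (m,n)=(-1,-1) → π∥ = -1-1·λ ≈ -6.1926, π⊥ = -1-1·λ' ≈ -0.8074 ∈ [-1.2, -0.6) ⇒ IN Λ

8, 9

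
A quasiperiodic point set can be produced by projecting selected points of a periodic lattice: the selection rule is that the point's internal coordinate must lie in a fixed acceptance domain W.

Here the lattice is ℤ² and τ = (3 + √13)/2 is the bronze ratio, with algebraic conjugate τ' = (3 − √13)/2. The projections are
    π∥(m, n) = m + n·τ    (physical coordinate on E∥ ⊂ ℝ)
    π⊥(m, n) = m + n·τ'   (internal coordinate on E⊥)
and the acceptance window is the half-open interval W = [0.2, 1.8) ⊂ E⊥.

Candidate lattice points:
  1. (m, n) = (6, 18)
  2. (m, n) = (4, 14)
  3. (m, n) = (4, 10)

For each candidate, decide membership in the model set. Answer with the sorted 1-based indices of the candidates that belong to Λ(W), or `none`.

1, 3

τ' = (3−√13)/2 ≈ -0.302776.
[1] lift (6,18): star map gives 0.550039; window check 0.2 ≤ 0.550039 < 1.8 is true → IN Λ
[2] lift (4,14): star map gives -0.238859; window check 0.2 ≤ -0.238859 < 1.8 is false → out
[3] lift (4,10): star map gives 0.972244; window check 0.2 ≤ 0.972244 < 1.8 is true → IN Λ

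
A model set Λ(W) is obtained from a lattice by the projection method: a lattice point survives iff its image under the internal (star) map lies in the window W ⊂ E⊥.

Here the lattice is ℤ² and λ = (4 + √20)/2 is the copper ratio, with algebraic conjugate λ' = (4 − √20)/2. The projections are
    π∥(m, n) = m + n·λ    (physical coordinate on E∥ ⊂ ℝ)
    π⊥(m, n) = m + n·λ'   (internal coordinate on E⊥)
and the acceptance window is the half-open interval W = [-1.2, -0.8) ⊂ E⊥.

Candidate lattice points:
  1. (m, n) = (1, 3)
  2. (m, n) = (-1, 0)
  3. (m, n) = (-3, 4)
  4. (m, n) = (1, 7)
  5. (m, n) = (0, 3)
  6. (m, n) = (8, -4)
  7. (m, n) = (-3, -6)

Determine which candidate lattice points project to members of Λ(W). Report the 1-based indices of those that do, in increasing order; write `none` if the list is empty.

2

Compute λ' = (4−√20)/2 = -0.23607, so π⊥(m,n) = m -0.23607·n.
[1] lift (1,3): star map gives 0.29180; window check -1.2 ≤ 0.29180 < -0.8 is false → out
[2] lift (-1,0): star map gives -1.00000; window check -1.2 ≤ -1.00000 < -0.8 is true → IN Λ
[3] lift (-3,4): star map gives -3.94427; window check -1.2 ≤ -3.94427 < -0.8 is false → out
[4] lift (1,7): star map gives -0.65248; window check -1.2 ≤ -0.65248 < -0.8 is false → out
[5] lift (0,3): star map gives -0.70820; window check -1.2 ≤ -0.70820 < -0.8 is false → out
[6] lift (8,-4): star map gives 8.94427; window check -1.2 ≤ 8.94427 < -0.8 is false → out
[7] lift (-3,-6): star map gives -1.58359; window check -1.2 ≤ -1.58359 < -0.8 is false → out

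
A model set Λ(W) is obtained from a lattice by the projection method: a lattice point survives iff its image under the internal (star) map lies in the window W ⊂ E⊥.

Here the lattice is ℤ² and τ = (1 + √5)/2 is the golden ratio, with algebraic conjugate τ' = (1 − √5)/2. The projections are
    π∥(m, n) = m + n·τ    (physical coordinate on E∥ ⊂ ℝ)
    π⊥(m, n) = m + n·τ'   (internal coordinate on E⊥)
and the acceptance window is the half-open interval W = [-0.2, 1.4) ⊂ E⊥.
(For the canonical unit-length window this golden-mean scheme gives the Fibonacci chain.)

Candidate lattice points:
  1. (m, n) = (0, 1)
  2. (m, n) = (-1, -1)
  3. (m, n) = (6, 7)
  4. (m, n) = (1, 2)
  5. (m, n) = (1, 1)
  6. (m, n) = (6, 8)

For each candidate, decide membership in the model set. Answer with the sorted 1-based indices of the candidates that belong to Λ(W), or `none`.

5, 6

Numerically τ ≈ 1.6180 and τ' = −1/τ ≈ -0.6180.
#1 (0,1): internal coord 0 + (1)·τ' = -0.6180; -0.6180 ∉ [-0.2, 1.4) → out
#2 (-1,-1): internal coord -1 + (-1)·τ' = -0.3820; -0.3820 ∉ [-0.2, 1.4) → out
#3 (6,7): internal coord 6 + (7)·τ' = +1.6738; +1.6738 ∉ [-0.2, 1.4) → out
#4 (1,2): internal coord 1 + (2)·τ' = -0.2361; -0.2361 ∉ [-0.2, 1.4) → out
#5 (1,1): internal coord 1 + (1)·τ' = +0.3820; +0.3820 ∈ [-0.2, 1.4) → IN Λ
#6 (6,8): internal coord 6 + (8)·τ' = +1.0557; +1.0557 ∈ [-0.2, 1.4) → IN Λ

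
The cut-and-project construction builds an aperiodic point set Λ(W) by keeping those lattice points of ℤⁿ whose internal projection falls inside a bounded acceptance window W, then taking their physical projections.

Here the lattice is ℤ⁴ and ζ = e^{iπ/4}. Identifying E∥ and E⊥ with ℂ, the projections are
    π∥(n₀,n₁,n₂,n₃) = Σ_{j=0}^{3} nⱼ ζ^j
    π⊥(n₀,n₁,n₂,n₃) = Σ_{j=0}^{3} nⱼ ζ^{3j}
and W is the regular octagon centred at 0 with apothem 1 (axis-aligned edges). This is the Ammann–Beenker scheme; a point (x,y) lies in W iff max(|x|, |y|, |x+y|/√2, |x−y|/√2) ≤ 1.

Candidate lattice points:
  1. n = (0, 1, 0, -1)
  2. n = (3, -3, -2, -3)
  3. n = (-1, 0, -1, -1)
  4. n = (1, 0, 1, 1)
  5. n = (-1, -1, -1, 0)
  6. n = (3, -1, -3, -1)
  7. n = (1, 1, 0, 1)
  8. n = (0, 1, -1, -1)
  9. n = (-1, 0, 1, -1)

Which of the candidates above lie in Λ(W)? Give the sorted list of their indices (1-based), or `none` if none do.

5

With ζ = e^{iπ/4} the internal vectors are ζ^0,ζ^3,ζ^6,ζ^9.
candidate 1: n = (0, 1, 0, -1) → π⊥ ≈ (-1.4142, +0.0000); max(|x|,|y|,|x±y|/√2) = 1.4142 > 1 ⇒ ∉ W
candidate 2: n = (3, -3, -2, -3) → π⊥ ≈ (+3.0000, -2.2426); max(|x|,|y|,|x±y|/√2) = 3.7071 > 1 ⇒ ∉ W
candidate 3: n = (-1, 0, -1, -1) → π⊥ ≈ (-1.7071, +0.2929); max(|x|,|y|,|x±y|/√2) = 1.7071 > 1 ⇒ ∉ W
candidate 4: n = (1, 0, 1, 1) → π⊥ ≈ (+1.7071, -0.2929); max(|x|,|y|,|x±y|/√2) = 1.7071 > 1 ⇒ ∉ W
candidate 5: n = (-1, -1, -1, 0) → π⊥ ≈ (-0.2929, +0.2929); max(|x|,|y|,|x±y|/√2) = 0.4142 ≤ 1 ⇒ ∈ W
candidate 6: n = (3, -1, -3, -1) → π⊥ ≈ (+3.0000, +1.5858); max(|x|,|y|,|x±y|/√2) = 3.2426 > 1 ⇒ ∉ W
candidate 7: n = (1, 1, 0, 1) → π⊥ ≈ (+1.0000, +1.4142); max(|x|,|y|,|x±y|/√2) = 1.7071 > 1 ⇒ ∉ W
candidate 8: n = (0, 1, -1, -1) → π⊥ ≈ (-1.4142, +1.0000); max(|x|,|y|,|x±y|/√2) = 1.7071 > 1 ⇒ ∉ W
candidate 9: n = (-1, 0, 1, -1) → π⊥ ≈ (-1.7071, -1.7071); max(|x|,|y|,|x±y|/√2) = 2.4142 > 1 ⇒ ∉ W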